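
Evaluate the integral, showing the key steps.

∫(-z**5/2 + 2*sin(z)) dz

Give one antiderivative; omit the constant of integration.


Step 1. Rewrite: now ∫(-z**5/2) dz + ∫(2*sin(z)) dz.
Step 2. Evaluate the standard form: now -2*cos(z) + ∫(-z**5/2) dz.
Step 3. Evaluate the standard form: now -z**6/12 - 2*cos(z).
Answer: -z**6/12 - 2*cos(z).


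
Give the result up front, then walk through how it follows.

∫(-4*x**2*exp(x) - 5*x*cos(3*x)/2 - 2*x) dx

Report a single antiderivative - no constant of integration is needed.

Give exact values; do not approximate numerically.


The answer is -4*x**2*exp(x) - x**2 + 8*x*exp(x) - 5*x*sin(3*x)/6 - 8*exp(x) - 5*cos(3*x)/18.
Step 1. Rewrite: now ∫(-2*x) dx + ∫(-5*x*cos(3*x)/2) dx + ∫(-4*x**2*exp(x)) dx.
Step 2. Evaluate the standard form: now -x**2 + ∫(-5*x*cos(3*x)/2) dx + ∫(-4*x**2*exp(x)) dx.
Step 3. Integrate ∫(-4*x**2*exp(x)) dx by parts with u = x**2, dv = (-4*exp(x)) dx, so v = -4*exp(x): now -4*x**2*exp(x) - x**2 + ∫(8*x*exp(x)) dx + ∫(-5*x*cos(3*x)/2) dx.
Step 4. Integrate ∫(8*x*exp(x)) dx by parts with u = x, dv = (8*exp(x)) dx, so v = 8*exp(x): now -4*x**2*exp(x) - x**2 + 8*x*exp(x) + ∫(-5*x*cos(3*x)/2) dx + ∫(-8*exp(x)) dx.
Step 5. Evaluate the standard form: now -4*x**2*exp(x) - x**2 + 8*x*exp(x) - 8*exp(x) + ∫(-5*x*cos(3*x)/2) dx.
Step 6. Integrate ∫(-5*x*cos(3*x)/2) dx by parts with u = x, dv = (-5*cos(3*x)/2) dx, so v = -5*sin(3*x)/6: now -4*x**2*exp(x) - x**2 + 8*x*exp(x) - 5*x*sin(3*x)/6 - 8*exp(x) + ∫(5*sin(3*x)/6) dx.
Step 7. Evaluate the standard form: now -4*x**2*exp(x) - x**2 + 8*x*exp(x) - 5*x*sin(3*x)/6 - 8*exp(x) - 5*cos(3*x)/18.
Answer: -4*x**2*exp(x) - x**2 + 8*x*exp(x) - 5*x*sin(3*x)/6 - 8*exp(x) - 5*cos(3*x)/18.


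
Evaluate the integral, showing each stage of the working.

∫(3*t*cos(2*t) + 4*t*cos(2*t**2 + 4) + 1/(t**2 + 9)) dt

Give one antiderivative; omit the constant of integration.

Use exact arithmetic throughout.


Step 1. Rewrite: now ∫(3*t*cos(2*t)) dt + ∫(4*t*cos(2*t**2 + 4)) dt + ∫(1/(t**2 + 9)) dt.
Step 2. Integrate ∫(3*t*cos(2*t)) dt by parts with u = t, dv = (3*cos(2*t)) dt, so v = 3*sin(2*t)/2: now 3*t*sin(2*t)/2 + ∫(4*t*cos(2*t**2 + 4)) dt + ∫(1/(t**2 + 9)) dt + ∫(-3*sin(2*t)/2) dt.
Step 3. Evaluate the standard form: now 3*t*sin(2*t)/2 + 3*cos(2*t)/4 + ∫(4*t*cos(2*t**2 + 4)) dt + ∫(1/(t**2 + 9)) dt.
Step 4. Evaluate the standard form: now 3*t*sin(2*t)/2 + 3*cos(2*t)/4 + atan(t/3)/3 + ∫(4*t*cos(2*t**2 + 4)) dt.
Step 5. Substitute u = t**2 + 2, turning ∫(4*t*cos(2*t**2 + 4)) dt into ∫(2*cos(2*u)) du: now 3*t*sin(2*t)/2 + 3*cos(2*t)/4 + atan(t/3)/3 + ∫(2*cos(2*u)) du.
Step 6. Evaluate the standard form: now 3*t*sin(2*t)/2 + sin(2*u) + 3*cos(2*t)/4 + atan(t/3)/3.
Step 7. Substitute back u = t**2 + 2: now 3*t*sin(2*t)/2 + sin(2*t**2 + 4) + 3*cos(2*t)/4 + atan(t/3)/3.
Answer: 3*t*sin(2*t)/2 + sin(2*t**2 + 4) + 3*cos(2*t)/4 + atan(t/3)/3.


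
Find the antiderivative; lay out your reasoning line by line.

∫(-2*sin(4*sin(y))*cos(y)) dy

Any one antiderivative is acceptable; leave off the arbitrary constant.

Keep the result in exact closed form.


Step 1. Substitute u = sin(y), turning ∫(-2*sin(4*sin(y))*cos(y)) dy into ∫(-2*sin(4*u)) du: now ∫(-2*sin(4*u)) du.
Step 2. Evaluate the standard form: now cos(4*u)/2.
Step 3. Substitute back u = sin(y): now cos(4*sin(y))/2.
Answer: cos(4*sin(y))/2.


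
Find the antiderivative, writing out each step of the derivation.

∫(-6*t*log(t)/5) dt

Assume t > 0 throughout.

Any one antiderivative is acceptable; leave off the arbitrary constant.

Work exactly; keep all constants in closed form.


Step 1. Integrate ∫(-6*t*log(t)/5) dt by parts with u = log(t), dv = (-6*t/5) dt, so v = -3*t**2/5 [assuming t > 0]: now -3*t**2*log(t)/5 + ∫(3*t/5) dt.
Step 2. Evaluate the standard form: now -3*t**2*log(t)/5 + 3*t**2/10.
Answer: -3*t**2*log(t)/5 + 3*t**2/10.


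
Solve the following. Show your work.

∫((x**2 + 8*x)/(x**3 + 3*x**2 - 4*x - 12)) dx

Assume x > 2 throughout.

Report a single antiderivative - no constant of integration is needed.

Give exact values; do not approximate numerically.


Step 1. Decompose ∫((x**2 + 8*x)/(x**3 + 3*x**2 - 4*x - 12)) dx by partial fractions, (x**2 + 8*x)/(x**3 + 3*x**2 - 4*x - 12) = -3/(x + 3) + 3/(x + 2) + 1/(x - 2): now ∫(1/(x - 2)) dx + ∫(3/(x + 2)) dx + ∫(-3/(x + 3)) dx.
Step 2. Evaluate the standard form [assuming x > -3]: now -3*log(x + 3) + ∫(1/(x - 2)) dx + ∫(3/(x + 2)) dx.
Step 3. Evaluate the standard form [assuming x > 2]: now log(x - 2) - 3*log(x + 3) + ∫(3/(x + 2)) dx.
Step 4. Evaluate the standard form [assuming x > -2]: now log(x - 2) + 3*log(x + 2) - 3*log(x + 3).
Answer: log(x - 2) + 3*log(x + 2) - 3*log(x + 3).


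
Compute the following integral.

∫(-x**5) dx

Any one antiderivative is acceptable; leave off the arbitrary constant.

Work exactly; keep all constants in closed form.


Answer: -x**6/6.


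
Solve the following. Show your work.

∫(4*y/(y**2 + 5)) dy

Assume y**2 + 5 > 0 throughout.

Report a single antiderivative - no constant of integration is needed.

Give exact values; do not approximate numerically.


Step 1. Substitute u = y**2 + 5, turning ∫(4*y/(y**2 + 5)) dy into ∫(2/u) du: now ∫(2/u) du.
Step 2. Evaluate the standard form [assuming u > 0]: now 2*log(u).
Step 3. Substitute back u = y**2 + 5: now 2*log(y**2 + 5).
Answer: 2*log(y**2 + 5).


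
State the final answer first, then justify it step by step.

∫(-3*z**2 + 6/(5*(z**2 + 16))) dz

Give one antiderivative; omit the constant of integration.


The answer is -z**3 + 3*atan(z/4)/10.
Step 1. Rewrite: now ∫(-3*z**2) dz + ∫(6/(5*(z**2 + 16))) dz.
Step 2. Evaluate the standard form: now -z**3 + ∫(6/(5*(z**2 + 16))) dz.
Step 3. Evaluate the standard form: now -z**3 + 3*atan(z/4)/10.
Answer: -z**3 + 3*atan(z/4)/10.


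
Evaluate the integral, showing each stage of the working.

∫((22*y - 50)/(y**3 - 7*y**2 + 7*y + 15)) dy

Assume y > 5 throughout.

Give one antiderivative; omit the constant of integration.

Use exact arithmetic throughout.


Step 1. Decompose ∫((22*y - 50)/(y**3 - 7*y**2 + 7*y + 15)) dy by partial fractions, (22*y - 50)/(y**3 - 7*y**2 + 7*y + 15) = -3/(y + 1) - 2/(y - 3) + 5/(y - 5): now ∫(5/(y - 5)) dy + ∫(-2/(y - 3)) dy + ∫(-3/(y + 1)) dy.
Step 2. Evaluate the standard form [assuming y > 5]: now 5*log(y - 5) + ∫(-2/(y - 3)) dy + ∫(-3/(y + 1)) dy.
Step 3. Evaluate the standard form [assuming y > 3]: now 5*log(y - 5) - 2*log(y - 3) + ∫(-3/(y + 1)) dy.
Step 4. Evaluate the standard form [assuming y > -1]: now 5*log(y - 5) - 2*log(y - 3) - 3*log(y + 1).
Answer: 5*log(y - 5) - 2*log(y - 3) - 3*log(y + 1).


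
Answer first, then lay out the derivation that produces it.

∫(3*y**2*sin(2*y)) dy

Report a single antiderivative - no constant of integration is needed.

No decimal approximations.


The answer is -3*y**2*cos(2*y)/2 + 3*y*sin(2*y)/2 + 3*cos(2*y)/4.
Step 1. Integrate ∫(3*y**2*sin(2*y)) dy by parts with u = y**2, dv = (3*sin(2*y)) dy, so v = -3*cos(2*y)/2: now -3*y**2*cos(2*y)/2 + ∫(3*y*cos(2*y)) dy.
Step 2. Integrate ∫(3*y*cos(2*y)) dy by parts with u = y, dv = (3*cos(2*y)) dy, so v = 3*sin(2*y)/2: now -3*y**2*cos(2*y)/2 + 3*y*sin(2*y)/2 + ∫(-3*sin(2*y)/2) dy.
Step 3. Evaluate the standard form: now -3*y**2*cos(2*y)/2 + 3*y*sin(2*y)/2 + 3*cos(2*y)/4.
Answer: -3*y**2*cos(2*y)/2 + 3*y*sin(2*y)/2 + 3*cos(2*y)/4.


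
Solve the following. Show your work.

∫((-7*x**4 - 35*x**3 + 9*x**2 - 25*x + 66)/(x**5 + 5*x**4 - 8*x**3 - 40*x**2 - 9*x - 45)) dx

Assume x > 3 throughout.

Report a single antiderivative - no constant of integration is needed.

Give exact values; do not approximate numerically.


Step 1. Decompose ∫((-7*x**4 - 35*x**3 + 9*x**2 - 25*x + 66)/(x**5 + 5*x**4 - 8*x**3 - 40*x**2 - 9*x - 45)) dx by partial fractions, (-7*x**4 - 35*x**3 + 9*x**2 - 25*x + 66)/(x**5 + 5*x**4 - 8*x**3 - 40*x**2 - 9*x - 45) = -1/(x**2 + 1) + 1/(x + 5) - 5/(x + 3) - 3/(x - 3): now ∫(-3/(x - 3)) dx + ∫(-5/(x + 3)) dx + ∫(1/(x + 5)) dx + ∫(-1/(x**2 + 1)) dx.
Step 2. Evaluate the standard form [assuming x > -3]: now -5*log(x + 3) + ∫(-3/(x - 3)) dx + ∫(1/(x + 5)) dx + ∫(-1/(x**2 + 1)) dx.
Step 3. Evaluate the standard form [assuming x > -5]: now -5*log(x + 3) + log(x + 5) + ∫(-3/(x - 3)) dx + ∫(-1/(x**2 + 1)) dx.
Step 4. Evaluate the standard form [assuming x > 3]: now -3*log(x - 3) - 5*log(x + 3) + log(x + 5) + ∫(-1/(x**2 + 1)) dx.
Step 5. Evaluate the standard form: now -3*log(x - 3) - 5*log(x + 3) + log(x + 5) - atan(x).
Answer: -3*log(x - 3) - 5*log(x + 3) + log(x + 5) - atan(x).


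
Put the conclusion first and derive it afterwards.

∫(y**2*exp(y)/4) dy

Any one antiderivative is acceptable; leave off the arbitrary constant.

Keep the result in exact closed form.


The answer is y**2*exp(y)/4 - y*exp(y)/2 + exp(y)/2.
Step 1. Integrate ∫(y**2*exp(y)/4) dy by parts with u = y**2, dv = (exp(y)/4) dy, so v = exp(y)/4: now y**2*exp(y)/4 + ∫(-y*exp(y)/2) dy.
Step 2. Integrate ∫(-y*exp(y)/2) dy by parts with u = y, dv = (-exp(y)/2) dy, so v = -exp(y)/2: now y**2*exp(y)/4 - y*exp(y)/2 + ∫(exp(y)/2) dy.
Step 3. Evaluate the standard form: now y**2*exp(y)/4 - y*exp(y)/2 + exp(y)/2.
Answer: y**2*exp(y)/4 - y*exp(y)/2 + exp(y)/2.


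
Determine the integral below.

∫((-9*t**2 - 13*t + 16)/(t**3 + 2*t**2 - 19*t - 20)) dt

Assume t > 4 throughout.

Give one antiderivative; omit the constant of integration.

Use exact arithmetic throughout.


Answer: -4*log(t - 4) - log(t + 1) - 4*log(t + 5).


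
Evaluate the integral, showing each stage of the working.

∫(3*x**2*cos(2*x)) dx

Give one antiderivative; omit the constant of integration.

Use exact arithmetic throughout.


Step 1. Integrate ∫(3*x**2*cos(2*x)) dx by parts with u = x**2, dv = (3*cos(2*x)) dx, so v = 3*sin(2*x)/2: now 3*x**2*sin(2*x)/2 + ∫(-3*x*sin(2*x)) dx.
Step 2. Integrate ∫(-3*x*sin(2*x)) dx by parts with u = x, dv = (-3*sin(2*x)) dx, so v = 3*cos(2*x)/2: now 3*x**2*sin(2*x)/2 + 3*x*cos(2*x)/2 + ∫(-3*cos(2*x)/2) dx.
Step 3. Evaluate the standard form: now 3*x**2*sin(2*x)/2 + 3*x*cos(2*x)/2 - 3*sin(2*x)/4.
Answer: 3*x**2*sin(2*x)/2 + 3*x*cos(2*x)/2 - 3*sin(2*x)/4.


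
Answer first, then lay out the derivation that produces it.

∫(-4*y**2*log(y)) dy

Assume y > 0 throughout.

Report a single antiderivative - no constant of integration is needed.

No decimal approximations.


The answer is -4*y**3*log(y)/3 + 4*y**3/9.
Step 1. Integrate ∫(-4*y**2*log(y)) dy by parts with u = log(y), dv = (-4*y**2) dy, so v = -4*y**3/3 [assuming y > 0]: now -4*y**3*log(y)/3 + ∫(4*y**2/3) dy.
Step 2. Evaluate the standard form: now -4*y**3*log(y)/3 + 4*y**3/9.
Answer: -4*y**3*log(y)/3 + 4*y**3/9.


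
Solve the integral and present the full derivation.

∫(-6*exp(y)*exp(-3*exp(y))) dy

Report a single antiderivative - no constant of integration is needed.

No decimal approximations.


Step 1. Substitute u = exp(y), turning ∫(-6*exp(y)*exp(-3*exp(y))) dy into ∫(-6*exp(-3*u)) du: now ∫(-6*exp(-3*u)) du.
Step 2. Evaluate the standard form: now 2*exp(-3*u).
Step 3. Substitute back u = exp(y): now 2*exp(-3*exp(y)).
Answer: 2*exp(-3*exp(y)).


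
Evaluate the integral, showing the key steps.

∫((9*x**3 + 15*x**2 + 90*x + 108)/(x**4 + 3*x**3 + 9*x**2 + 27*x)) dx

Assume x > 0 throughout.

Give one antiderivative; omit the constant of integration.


Step 1. Decompose ∫((9*x**3 + 15*x**2 + 90*x + 108)/(x**4 + 3*x**3 + 9*x**2 + 27*x)) dx by partial fractions, (9*x**3 + 15*x**2 + 90*x + 108)/(x**4 + 3*x**3 + 9*x**2 + 27*x) = 3/(x**2 + 9) + 5/(x + 3) + 4/x: now ∫(4/x) dx + ∫(5/(x + 3)) dx + ∫(3/(x**2 + 9)) dx.
Step 2. Evaluate the standard form [assuming x > 0]: now 4*log(x) + ∫(5/(x + 3)) dx + ∫(3/(x**2 + 9)) dx.
Step 3. Evaluate the standard form [assuming x > -3]: now 4*log(x) + 5*log(x + 3) + ∫(3/(x**2 + 9)) dx.
Step 4. Evaluate the standard form: now 4*log(x) + 5*log(x + 3) + atan(x/3).
Answer: 4*log(x) + 5*log(x + 3) + atan(x/3).


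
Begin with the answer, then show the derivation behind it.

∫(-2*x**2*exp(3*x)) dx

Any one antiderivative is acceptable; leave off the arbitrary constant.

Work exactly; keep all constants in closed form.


The answer is -2*x**2*exp(3*x)/3 + 4*x*exp(3*x)/9 - 4*exp(3*x)/27.
Step 1. Integrate ∫(-2*x**2*exp(3*x)) dx by parts with u = x**2, dv = (-2*exp(3*x)) dx, so v = -2*exp(3*x)/3: now -2*x**2*exp(3*x)/3 + ∫(4*x*exp(3*x)/3) dx.
Step 2. Integrate ∫(4*x*exp(3*x)/3) dx by parts with u = x, dv = (4*exp(3*x)/3) dx, so v = 4*exp(3*x)/9: now -2*x**2*exp(3*x)/3 + 4*x*exp(3*x)/9 + ∫(-4*exp(3*x)/9) dx.
Step 3. Evaluate the standard form: now -2*x**2*exp(3*x)/3 + 4*x*exp(3*x)/9 - 4*exp(3*x)/27.
Answer: -2*x**2*exp(3*x)/3 + 4*x*exp(3*x)/9 - 4*exp(3*x)/27.


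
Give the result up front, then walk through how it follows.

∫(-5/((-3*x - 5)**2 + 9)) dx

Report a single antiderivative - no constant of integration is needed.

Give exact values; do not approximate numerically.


The answer is -5*atan(x + 5/3)/9.
Step 1. Substitute u = -3*x - 5, turning ∫(-5/((-3*x - 5)**2 + 9)) dx into ∫(5/(3*(u**2 + 9))) du: now ∫(5/(3*(u**2 + 9))) du.
Step 2. Evaluate the standard form: now 5*atan(u/3)/9.
Step 3. Substitute back u = -3*x - 5: now -5*atan(x + 5/3)/9.
Answer: -5*atan(x + 5/3)/9.


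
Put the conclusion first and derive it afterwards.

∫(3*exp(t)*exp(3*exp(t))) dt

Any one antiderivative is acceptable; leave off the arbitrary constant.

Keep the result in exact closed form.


The answer is exp(3*exp(t)).
Step 1. Substitute u = exp(t), turning ∫(3*exp(t)*exp(3*exp(t))) dt into ∫(3*exp(3*u)) du: now ∫(3*exp(3*u)) du.
Step 2. Evaluate the standard form: now exp(3*u).
Step 3. Substitute back u = exp(t): now exp(3*exp(t)).
Answer: exp(3*exp(t)).


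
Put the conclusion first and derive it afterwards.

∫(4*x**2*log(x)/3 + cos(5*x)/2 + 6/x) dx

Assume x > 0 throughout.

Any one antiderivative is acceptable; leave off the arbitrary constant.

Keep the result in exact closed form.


The answer is 4*x**3*log(x)/9 - 4*x**3/27 + 6*log(x) + sin(5*x)/10.
Step 1. Rewrite: now ∫(6/x) dx + ∫(4*x**2*log(x)/3) dx + ∫(cos(5*x)/2) dx.
Step 2. Evaluate the standard form [assuming x > 0]: now 6*log(x) + ∫(4*x**2*log(x)/3) dx + ∫(cos(5*x)/2) dx.
Step 3. Evaluate the standard form: now 6*log(x) + sin(5*x)/10 + ∫(4*x**2*log(x)/3) dx.
Step 4. Integrate ∫(4*x**2*log(x)/3) dx by parts with u = log(x), dv = (4*x**2/3) dx, so v = 4*x**3/9 [assuming x > 0]: now 4*x**3*log(x)/9 + 6*log(x) + sin(5*x)/10 + ∫(-4*x**2/9) dx.
Step 5. Evaluate the standard form: now 4*x**3*log(x)/9 - 4*x**3/27 + 6*log(x) + sin(5*x)/10.
Answer: 4*x**3*log(x)/9 - 4*x**3/27 + 6*log(x) + sin(5*x)/10.


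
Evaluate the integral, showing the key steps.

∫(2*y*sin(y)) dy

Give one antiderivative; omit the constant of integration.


Step 1. Integrate ∫(2*y*sin(y)) dy by parts with u = y, dv = (2*sin(y)) dy, so v = -2*cos(y): now -2*y*cos(y) + ∫(2*cos(y)) dy.
Step 2. Evaluate the standard form: now -2*y*cos(y) + 2*sin(y).
Answer: -2*y*cos(y) + 2*sin(y).


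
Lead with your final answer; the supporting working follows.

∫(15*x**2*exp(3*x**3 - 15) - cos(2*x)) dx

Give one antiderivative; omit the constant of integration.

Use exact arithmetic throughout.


The answer is 5*exp(3*x**3 - 15)/3 - sin(2*x)/2.
Step 1. Rewrite: now ∫(15*x**2*exp(3*x**3 - 15)) dx + ∫(-cos(2*x)) dx.
Step 2. Evaluate the standard form: now -sin(2*x)/2 + ∫(15*x**2*exp(3*x**3 - 15)) dx.
Step 3. Substitute u = x**3 - 5, turning ∫(15*x**2*exp(3*x**3 - 15)) dx into ∫(5*exp(3*u)) du: now -sin(2*x)/2 + ∫(5*exp(3*u)) du.
Step 4. Evaluate the standard form: now 5*exp(3*u)/3 - sin(2*x)/2.
Step 5. Substitute back u = x**3 - 5: now 5*exp(3*x**3 - 15)/3 - sin(2*x)/2.
Answer: 5*exp(3*x**3 - 15)/3 - sin(2*x)/2.


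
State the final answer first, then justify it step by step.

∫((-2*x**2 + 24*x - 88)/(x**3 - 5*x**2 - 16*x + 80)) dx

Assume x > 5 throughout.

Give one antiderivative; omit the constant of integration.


The answer is -2*log(x - 5) + 3*log(x - 4) - 3*log(x + 4).
Step 1. Decompose ∫((-2*x**2 + 24*x - 88)/(x**3 - 5*x**2 - 16*x + 80)) dx by partial fractions, (-2*x**2 + 24*x - 88)/(x**3 - 5*x**2 - 16*x + 80) = -3/(x + 4) + 3/(x - 4) - 2/(x - 5): now ∫(-2/(x - 5)) dx + ∫(3/(x - 4)) dx + ∫(-3/(x + 4)) dx.
Step 2. Evaluate the standard form [assuming x > -4]: now -3*log(x + 4) + ∫(-2/(x - 5)) dx + ∫(3/(x - 4)) dx.
Step 3. Evaluate the standard form [assuming x > 4]: now 3*log(x - 4) - 3*log(x + 4) + ∫(-2/(x - 5)) dx.
Step 4. Evaluate the standard form [assuming x > 5]: now -2*log(x - 5) + 3*log(x - 4) - 3*log(x + 4).
Answer: -2*log(x - 5) + 3*log(x - 4) - 3*log(x + 4).


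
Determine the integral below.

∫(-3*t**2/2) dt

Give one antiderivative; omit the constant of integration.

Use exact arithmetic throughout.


Answer: -t**3/2.


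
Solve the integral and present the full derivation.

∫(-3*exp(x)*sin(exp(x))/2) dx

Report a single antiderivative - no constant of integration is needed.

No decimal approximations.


Step 1. Substitute u = exp(x), turning ∫(-3*exp(x)*sin(exp(x))/2) dx into ∫(-3*sin(u)/2) du: now ∫(-3*sin(u)/2) du.
Step 2. Evaluate the standard form: now 3*cos(u)/2.
Step 3. Substitute back u = exp(x): now 3*cos(exp(x))/2.
Answer: 3*cos(exp(x))/2.


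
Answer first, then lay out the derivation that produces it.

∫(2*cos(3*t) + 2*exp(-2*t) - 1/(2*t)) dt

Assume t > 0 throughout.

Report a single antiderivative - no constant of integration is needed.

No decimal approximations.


The answer is -log(t)/2 + 2*sin(3*t)/3 - exp(-2*t).
Step 1. Rewrite: now ∫(-1/(2*t)) dt + ∫(2*exp(-2*t)) dt + ∫(2*cos(3*t)) dt.
Step 2. Evaluate the standard form: now 2*sin(3*t)/3 + ∫(-1/(2*t)) dt + ∫(2*exp(-2*t)) dt.
Step 3. Evaluate the standard form: now 2*sin(3*t)/3 + ∫(-1/(2*t)) dt - exp(-2*t).
Step 4. Evaluate the standard form [assuming t > 0]: now -log(t)/2 + 2*sin(3*t)/3 - exp(-2*t).
Answer: -log(t)/2 + 2*sin(3*t)/3 - exp(-2*t).


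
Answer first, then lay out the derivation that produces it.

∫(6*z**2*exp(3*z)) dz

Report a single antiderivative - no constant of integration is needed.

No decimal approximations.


The answer is 2*z**2*exp(3*z) - 4*z*exp(3*z)/3 + 4*exp(3*z)/9.
Step 1. Integrate ∫(6*z**2*exp(3*z)) dz by parts with u = z**2, dv = (6*exp(3*z)) dz, so v = 2*exp(3*z): now 2*z**2*exp(3*z) + ∫(-4*z*exp(3*z)) dz.
Step 2. Integrate ∫(-4*z*exp(3*z)) dz by parts with u = z, dv = (-4*exp(3*z)) dz, so v = -4*exp(3*z)/3: now 2*z**2*exp(3*z) - 4*z*exp(3*z)/3 + ∫(4*exp(3*z)/3) dz.
Step 3. Evaluate the standard form: now 2*z**2*exp(3*z) - 4*z*exp(3*z)/3 + 4*exp(3*z)/9.
Answer: 2*z**2*exp(3*z) - 4*z*exp(3*z)/3 + 4*exp(3*z)/9.


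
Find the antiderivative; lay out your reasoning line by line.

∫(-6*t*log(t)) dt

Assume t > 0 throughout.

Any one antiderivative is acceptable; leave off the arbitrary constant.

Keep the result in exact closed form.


Step 1. Integrate ∫(-6*t*log(t)) dt by parts with u = log(t), dv = (-6*t) dt, so v = -3*t**2 [assuming t > 0]: now -3*t**2*log(t) + ∫(3*t) dt.
Step 2. Evaluate the standard form: now -3*t**2*log(t) + 3*t**2/2.
Answer: -3*t**2*log(t) + 3*t**2/2.


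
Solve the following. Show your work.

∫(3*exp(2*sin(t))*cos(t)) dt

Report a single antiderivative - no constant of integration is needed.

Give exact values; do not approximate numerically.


Step 1. Substitute u = sin(t), turning ∫(3*exp(2*sin(t))*cos(t)) dt into ∫(3*exp(2*u)) du: now ∫(3*exp(2*u)) du.
Step 2. Evaluate the standard form: now 3*exp(2*u)/2.
Step 3. Substitute back u = sin(t): now 3*exp(2*sin(t))/2.
Answer: 3*exp(2*sin(t))/2.


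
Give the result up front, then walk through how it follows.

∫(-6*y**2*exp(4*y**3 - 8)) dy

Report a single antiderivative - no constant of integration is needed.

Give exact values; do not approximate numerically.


The answer is -exp(4*y**3 - 8)/2.
Step 1. Substitute u = y**3 - 2, turning ∫(-6*y**2*exp(4*y**3 - 8)) dy into ∫(-2*exp(4*u)) du: now ∫(-2*exp(4*u)) du.
Step 2. Evaluate the standard form: now -exp(4*u)/2.
Step 3. Substitute back u = y**3 - 2: now -exp(4*y**3 - 8)/2.
Answer: -exp(4*y**3 - 8)/2.


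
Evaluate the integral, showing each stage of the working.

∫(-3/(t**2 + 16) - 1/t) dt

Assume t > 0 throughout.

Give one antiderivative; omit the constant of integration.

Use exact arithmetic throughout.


Step 1. Rewrite: now ∫(-1/t) dt + ∫(-3/(t**2 + 16)) dt.
Step 2. Evaluate the standard form [assuming t > 0]: now -log(t) + ∫(-3/(t**2 + 16)) dt.
Step 3. Evaluate the standard form: now -log(t) - 3*atan(t/4)/4.
Answer: -log(t) - 3*atan(t/4)/4.


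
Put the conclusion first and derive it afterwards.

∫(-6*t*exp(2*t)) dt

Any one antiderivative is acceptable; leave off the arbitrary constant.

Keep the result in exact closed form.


The answer is -3*t*exp(2*t) + 3*exp(2*t)/2.
Step 1. Integrate ∫(-6*t*exp(2*t)) dt by parts with u = t, dv = (-6*exp(2*t)) dt, so v = -3*exp(2*t): now -3*t*exp(2*t) + ∫(3*exp(2*t)) dt.
Step 2. Evaluate the standard form: now -3*t*exp(2*t) + 3*exp(2*t)/2.
Answer: -3*t*exp(2*t) + 3*exp(2*t)/2.


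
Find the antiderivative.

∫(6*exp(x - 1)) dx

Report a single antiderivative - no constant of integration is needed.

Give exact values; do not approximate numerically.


Answer: 6*exp(x - 1).


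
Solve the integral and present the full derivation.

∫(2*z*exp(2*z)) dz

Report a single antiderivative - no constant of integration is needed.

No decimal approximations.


Step 1. Integrate ∫(2*z*exp(2*z)) dz by parts with u = z, dv = (2*exp(2*z)) dz, so v = exp(2*z): now z*exp(2*z) + ∫(-exp(2*z)) dz.
Step 2. Evaluate the standard form: now z*exp(2*z) - exp(2*z)/2.
Answer: z*exp(2*z) - exp(2*z)/2.


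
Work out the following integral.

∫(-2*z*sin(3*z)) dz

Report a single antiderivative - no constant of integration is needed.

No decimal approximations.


Answer: 2*z*cos(3*z)/3 - 2*sin(3*z)/9.


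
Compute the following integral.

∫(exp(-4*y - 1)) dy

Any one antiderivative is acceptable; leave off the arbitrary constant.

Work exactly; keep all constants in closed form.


Answer: -exp(-4*y - 1)/4.


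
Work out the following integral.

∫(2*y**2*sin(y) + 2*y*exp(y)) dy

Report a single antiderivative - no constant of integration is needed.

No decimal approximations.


Answer: -2*y**2*cos(y) + 2*y*exp(y) + 4*y*sin(y) - 2*exp(y) + 4*cos(y).


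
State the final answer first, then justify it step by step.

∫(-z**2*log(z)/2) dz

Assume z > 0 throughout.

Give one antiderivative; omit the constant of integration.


The answer is -z**3*log(z)/6 + z**3/18.
Step 1. Integrate ∫(-z**2*log(z)/2) dz by parts with u = log(z), dv = (-z**2/2) dz, so v = -z**3/6 [assuming z > 0]: now -z**3*log(z)/6 + ∫(z**2/6) dz.
Step 2. Evaluate the standard form: now -z**3*log(z)/6 + z**3/18.
Answer: -z**3*log(z)/6 + z**3/18.


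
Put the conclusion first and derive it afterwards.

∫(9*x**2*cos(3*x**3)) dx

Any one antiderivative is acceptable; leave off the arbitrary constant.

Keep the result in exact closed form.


The answer is sin(3*x**3).
Step 1. Substitute u = x**3, turning ∫(9*x**2*cos(3*x**3)) dx into ∫(3*cos(3*u)) du: now ∫(3*cos(3*u)) du.
Step 2. Evaluate the standard form: now sin(3*u).
Step 3. Substitute back u = x**3: now sin(3*x**3).
Answer: sin(3*x**3).


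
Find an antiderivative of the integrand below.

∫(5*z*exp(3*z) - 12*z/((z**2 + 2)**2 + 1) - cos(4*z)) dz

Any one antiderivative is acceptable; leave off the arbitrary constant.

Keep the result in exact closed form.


Answer: 5*z*exp(3*z)/3 - 5*exp(3*z)/9 - sin(4*z)/4 - 6*atan(z**2 + 2).


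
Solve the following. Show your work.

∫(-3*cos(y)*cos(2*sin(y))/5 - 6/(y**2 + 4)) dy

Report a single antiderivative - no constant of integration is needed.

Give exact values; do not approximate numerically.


Step 1. Rewrite: now ∫(-3*cos(y)*cos(2*sin(y))/5) dy + ∫(-6/(y**2 + 4)) dy.
Step 2. Evaluate the standard form: now -3*atan(y/2) + ∫(-3*cos(y)*cos(2*sin(y))/5) dy.
Step 3. Substitute u = sin(y), turning ∫(-3*cos(y)*cos(2*sin(y))/5) dy into ∫(-3*cos(2*u)/5) du: now -3*atan(y/2) + ∫(-3*cos(2*u)/5) du.
Step 4. Evaluate the standard form: now -3*sin(2*u)/10 - 3*atan(y/2).
Step 5. Substitute back u = sin(y): now -3*sin(2*sin(y))/10 - 3*atan(y/2).
Answer: -3*sin(2*sin(y))/10 - 3*atan(y/2).


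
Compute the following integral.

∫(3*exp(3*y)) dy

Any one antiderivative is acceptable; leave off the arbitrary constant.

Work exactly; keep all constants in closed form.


Answer: exp(3*y).


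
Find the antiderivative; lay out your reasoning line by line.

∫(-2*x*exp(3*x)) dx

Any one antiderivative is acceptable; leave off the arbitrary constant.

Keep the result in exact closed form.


Step 1. Integrate ∫(-2*x*exp(3*x)) dx by parts with u = x, dv = (-2*exp(3*x)) dx, so v = -2*exp(3*x)/3: now -2*x*exp(3*x)/3 + ∫(2*exp(3*x)/3) dx.
Step 2. Evaluate the standard form: now -2*x*exp(3*x)/3 + 2*exp(3*x)/9.
Answer: -2*x*exp(3*x)/3 + 2*exp(3*x)/9.


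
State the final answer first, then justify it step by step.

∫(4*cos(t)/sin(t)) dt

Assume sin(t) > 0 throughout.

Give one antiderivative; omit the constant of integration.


The answer is 4*log(sin(t)).
Step 1. Substitute u = sin(t), turning ∫(4*cos(t)/sin(t)) dt into ∫(4/u) du: now ∫(4/u) du.
Step 2. Evaluate the standard form [assuming u > 0]: now 4*log(u).
Step 3. Substitute back u = sin(t): now 4*log(sin(t)).
Answer: 4*log(sin(t)).


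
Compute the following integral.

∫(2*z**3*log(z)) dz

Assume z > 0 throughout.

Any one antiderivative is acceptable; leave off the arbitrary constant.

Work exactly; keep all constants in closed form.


Answer: z**4*log(z)/2 - z**4/8.


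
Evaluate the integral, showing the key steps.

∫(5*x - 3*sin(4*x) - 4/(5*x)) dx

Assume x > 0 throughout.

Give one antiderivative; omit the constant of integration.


Step 1. Rewrite: now ∫(-4/(5*x)) dx + ∫(5*x) dx + ∫(-3*sin(4*x)) dx.
Step 2. Evaluate the standard form: now 3*cos(4*x)/4 + ∫(-4/(5*x)) dx + ∫(5*x) dx.
Step 3. Evaluate the standard form: now 5*x**2/2 + 3*cos(4*x)/4 + ∫(-4/(5*x)) dx.
Step 4. Evaluate the standard form [assuming x > 0]: now 5*x**2/2 - 4*log(x)/5 + 3*cos(4*x)/4.
Answer: 5*x**2/2 - 4*log(x)/5 + 3*cos(4*x)/4.


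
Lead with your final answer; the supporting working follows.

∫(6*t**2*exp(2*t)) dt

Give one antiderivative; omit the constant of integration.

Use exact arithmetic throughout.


The answer is 3*t**2*exp(2*t) - 3*t*exp(2*t) + 3*exp(2*t)/2.
Step 1. Integrate ∫(6*t**2*exp(2*t)) dt by parts with u = t**2, dv = (6*exp(2*t)) dt, so v = 3*exp(2*t): now 3*t**2*exp(2*t) + ∫(-6*t*exp(2*t)) dt.
Step 2. Integrate ∫(-6*t*exp(2*t)) dt by parts with u = t, dv = (-6*exp(2*t)) dt, so v = -3*exp(2*t): now 3*t**2*exp(2*t) - 3*t*exp(2*t) + ∫(3*exp(2*t)) dt.
Step 3. Evaluate the standard form: now 3*t**2*exp(2*t) - 3*t*exp(2*t) + 3*exp(2*t)/2.
Answer: 3*t**2*exp(2*t) - 3*t*exp(2*t) + 3*exp(2*t)/2.


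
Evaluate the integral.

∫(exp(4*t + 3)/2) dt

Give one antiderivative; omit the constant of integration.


Answer: exp(4*t + 3)/8.


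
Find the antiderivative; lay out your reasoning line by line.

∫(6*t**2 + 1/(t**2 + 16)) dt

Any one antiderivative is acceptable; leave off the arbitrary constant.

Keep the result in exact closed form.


Step 1. Rewrite: now ∫(6*t**2) dt + ∫(1/(t**2 + 16)) dt.
Step 2. Evaluate the standard form: now atan(t/4)/4 + ∫(6*t**2) dt.
Step 3. Evaluate the standard form: now 2*t**3 + atan(t/4)/4.
Answer: 2*t**3 + atan(t/4)/4.


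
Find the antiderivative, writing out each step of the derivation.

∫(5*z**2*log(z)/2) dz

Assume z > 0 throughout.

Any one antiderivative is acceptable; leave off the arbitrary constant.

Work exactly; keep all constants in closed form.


Step 1. Integrate ∫(5*z**2*log(z)/2) dz by parts with u = log(z), dv = (5*z**2/2) dz, so v = 5*z**3/6 [assuming z > 0]: now 5*z**3*log(z)/6 + ∫(-5*z**2/6) dz.
Step 2. Evaluate the standard form: now 5*z**3*log(z)/6 - 5*z**3/18.
Answer: 5*z**3*log(z)/6 - 5*z**3/18.


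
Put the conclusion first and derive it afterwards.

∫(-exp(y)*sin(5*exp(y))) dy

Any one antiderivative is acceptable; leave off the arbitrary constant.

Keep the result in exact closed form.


The answer is cos(5*exp(y))/5.
Step 1. Substitute u = exp(y), turning ∫(-exp(y)*sin(5*exp(y))) dy into ∫(-sin(5*u)) du: now ∫(-sin(5*u)) du.
Step 2. Evaluate the standard form: now cos(5*u)/5.
Step 3. Substitute back u = exp(y): now cos(5*exp(y))/5.
Answer: cos(5*exp(y))/5.


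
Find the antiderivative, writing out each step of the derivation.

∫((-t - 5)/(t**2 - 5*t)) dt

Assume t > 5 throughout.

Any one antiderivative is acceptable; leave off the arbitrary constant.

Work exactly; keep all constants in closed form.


Step 1. Decompose ∫((-t - 5)/(t**2 - 5*t)) dt by partial fractions, (-t - 5)/(t**2 - 5*t) = -2/(t - 5) + 1/t: now ∫(1/t) dt + ∫(-2/(t - 5)) dt.
Step 2. Evaluate the standard form [assuming t > 0]: now log(t) + ∫(-2/(t - 5)) dt.
Step 3. Evaluate the standard form [assuming t > 5]: now log(t) - 2*log(t - 5).
Answer: log(t) - 2*log(t - 5).


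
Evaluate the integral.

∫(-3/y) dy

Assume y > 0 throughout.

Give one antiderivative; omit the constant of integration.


Answer: -3*log(y).


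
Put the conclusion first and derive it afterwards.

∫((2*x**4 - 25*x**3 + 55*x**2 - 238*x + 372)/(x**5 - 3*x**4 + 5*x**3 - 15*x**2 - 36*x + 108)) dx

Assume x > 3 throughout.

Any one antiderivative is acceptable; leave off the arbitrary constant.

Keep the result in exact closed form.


The answer is -4*log(x - 3) + log(x - 2) + 5*log(x + 2) + atan(x/3)/3.
Step 1. Decompose ∫((2*x**4 - 25*x**3 + 55*x**2 - 238*x + 372)/(x**5 - 3*x**4 + 5*x**3 - 15*x**2 - 36*x + 108)) dx by partial fractions, (2*x**4 - 25*x**3 + 55*x**2 - 238*x + 372)/(x**5 - 3*x**4 + 5*x**3 - 15*x**2 - 36*x + 108) = 1/(x**2 + 9) + 5/(x + 2) + 1/(x - 2) - 4/(x - 3): now ∫(-4/(x - 3)) dx + ∫(1/(x - 2)) dx + ∫(5/(x + 2)) dx + ∫(1/(x**2 + 9)) dx.
Step 2. Evaluate the standard form [assuming x > -2]: now 5*log(x + 2) + ∫(-4/(x - 3)) dx + ∫(1/(x - 2)) dx + ∫(1/(x**2 + 9)) dx.
Step 3. Evaluate the standard form [assuming x > 2]: now log(x - 2) + 5*log(x + 2) + ∫(-4/(x - 3)) dx + ∫(1/(x**2 + 9)) dx.
Step 4. Evaluate the standard form [assuming x > 3]: now -4*log(x - 3) + log(x - 2) + 5*log(x + 2) + ∫(1/(x**2 + 9)) dx.
Step 5. Evaluate the standard form: now -4*log(x - 3) + log(x - 2) + 5*log(x + 2) + atan(x/3)/3.
Answer: -4*log(x - 3) + log(x - 2) + 5*log(x + 2) + atan(x/3)/3.


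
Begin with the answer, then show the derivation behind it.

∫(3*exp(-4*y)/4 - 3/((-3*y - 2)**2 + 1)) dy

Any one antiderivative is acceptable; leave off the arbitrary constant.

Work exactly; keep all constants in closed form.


The answer is -atan(3*y + 2) - 3*exp(-4*y)/16.
Step 1. Rewrite: now ∫(-3/((-3*y - 2)**2 + 1)) dy + ∫(3*exp(-4*y)/4) dy.
Step 2. Evaluate the standard form: now ∫(-3/((-3*y - 2)**2 + 1)) dy - 3*exp(-4*y)/16.
Step 3. Substitute u = -3*y - 2, turning ∫(-3/((-3*y - 2)**2 + 1)) dy into ∫(1/(u**2 + 1)) du: now ∫(1/(u**2 + 1)) du - 3*exp(-4*y)/16.
Step 4. Evaluate the standard form: now atan(u) - 3*exp(-4*y)/16.
Step 5. Substitute back u = -3*y - 2: now -atan(3*y + 2) - 3*exp(-4*y)/16.
Answer: -atan(3*y + 2) - 3*exp(-4*y)/16.


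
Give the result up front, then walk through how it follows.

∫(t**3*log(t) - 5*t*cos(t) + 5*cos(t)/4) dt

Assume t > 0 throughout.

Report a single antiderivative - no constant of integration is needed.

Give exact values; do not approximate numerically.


The answer is t**4*log(t)/4 - t**4/16 - 5*t*sin(t) + 5*sin(t)/4 - 5*cos(t).
Step 1. Rewrite: now ∫(-5*t*cos(t)) dt + ∫(t**3*log(t)) dt + ∫(5*cos(t)/4) dt.
Step 2. Integrate ∫(-5*t*cos(t)) dt by parts with u = t, dv = (-5*cos(t)) dt, so v = -5*sin(t): now -5*t*sin(t) + ∫(t**3*log(t)) dt + ∫(5*sin(t)) dt + ∫(5*cos(t)/4) dt.
Step 3. Evaluate the standard form: now -5*t*sin(t) - 5*cos(t) + ∫(t**3*log(t)) dt + ∫(5*cos(t)/4) dt.
Step 4. Integrate ∫(t**3*log(t)) dt by parts with u = log(t), dv = (t**3) dt, so v = t**4/4 [assuming t > 0]: now t**4*log(t)/4 - 5*t*sin(t) - 5*cos(t) + ∫(-t**3/4) dt + ∫(5*cos(t)/4) dt.
Step 5. Evaluate the standard form: now t**4*log(t)/4 - t**4/16 - 5*t*sin(t) - 5*cos(t) + ∫(5*cos(t)/4) dt.
Step 6. Evaluate the standard form: now t**4*log(t)/4 - t**4/16 - 5*t*sin(t) + 5*sin(t)/4 - 5*cos(t).
Answer: t**4*log(t)/4 - t**4/16 - 5*t*sin(t) + 5*sin(t)/4 - 5*cos(t).


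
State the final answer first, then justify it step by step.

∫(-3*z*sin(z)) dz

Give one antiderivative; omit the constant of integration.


The answer is 3*z*cos(z) - 3*sin(z).
Step 1. Integrate ∫(-3*z*sin(z)) dz by parts with u = z, dv = (-3*sin(z)) dz, so v = 3*cos(z): now 3*z*cos(z) + ∫(-3*cos(z)) dz.
Step 2. Evaluate the standard form: now 3*z*cos(z) - 3*sin(z).
Answer: 3*z*cos(z) - 3*sin(z).


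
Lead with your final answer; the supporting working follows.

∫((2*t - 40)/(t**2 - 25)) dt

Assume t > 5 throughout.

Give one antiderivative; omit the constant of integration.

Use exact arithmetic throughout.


The answer is -3*log(t - 5) + 5*log(t + 5).
Step 1. Decompose ∫((2*t - 40)/(t**2 - 25)) dt by partial fractions, (2*t - 40)/(t**2 - 25) = 5/(t + 5) - 3/(t - 5): now ∫(-3/(t - 5)) dt + ∫(5/(t + 5)) dt.
Step 2. Evaluate the standard form [assuming t > -5]: now 5*log(t + 5) + ∫(-3/(t - 5)) dt.
Step 3. Evaluate the standard form [assuming t > 5]: now -3*log(t - 5) + 5*log(t + 5).
Answer: -3*log(t - 5) + 5*log(t + 5).


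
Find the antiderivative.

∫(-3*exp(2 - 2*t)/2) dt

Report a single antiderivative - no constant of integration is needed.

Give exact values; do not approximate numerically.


Answer: 3*exp(2 - 2*t)/4.


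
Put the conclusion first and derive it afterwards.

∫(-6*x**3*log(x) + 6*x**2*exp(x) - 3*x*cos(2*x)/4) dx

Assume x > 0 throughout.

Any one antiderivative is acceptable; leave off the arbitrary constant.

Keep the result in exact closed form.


The answer is -3*x**4*log(x)/2 + 3*x**4/8 + 6*x**2*exp(x) - 12*x*exp(x) - 3*x*sin(2*x)/8 + 12*exp(x) - 3*cos(2*x)/16.
Step 1. Rewrite: now ∫(-3*x*cos(2*x)/4) dx + ∫(6*x**2*exp(x)) dx + ∫(-6*x**3*log(x)) dx.
Step 2. Integrate ∫(-6*x**3*log(x)) dx by parts with u = log(x), dv = (-6*x**3) dx, so v = -3*x**4/2 [assuming x > 0]: now -3*x**4*log(x)/2 + ∫(3*x**3/2) dx + ∫(-3*x*cos(2*x)/4) dx + ∫(6*x**2*exp(x)) dx.
Step 3. Evaluate the standard form: now -3*x**4*log(x)/2 + 3*x**4/8 + ∫(-3*x*cos(2*x)/4) dx + ∫(6*x**2*exp(x)) dx.
Step 4. Integrate ∫(-3*x*cos(2*x)/4) dx by parts with u = x, dv = (-3*cos(2*x)/4) dx, so v = -3*sin(2*x)/8: now -3*x**4*log(x)/2 + 3*x**4/8 - 3*x*sin(2*x)/8 + ∫(6*x**2*exp(x)) dx + ∫(3*sin(2*x)/8) dx.
Step 5. Evaluate the standard form: now -3*x**4*log(x)/2 + 3*x**4/8 - 3*x*sin(2*x)/8 - 3*cos(2*x)/16 + ∫(6*x**2*exp(x)) dx.
Step 6. Integrate ∫(6*x**2*exp(x)) dx by parts with u = x**2, dv = (6*exp(x)) dx, so v = 6*exp(x): now -3*x**4*log(x)/2 + 3*x**4/8 + 6*x**2*exp(x) - 3*x*sin(2*x)/8 - 3*cos(2*x)/16 + ∫(-12*x*exp(x)) dx.
Step 7. Integrate ∫(-12*x*exp(x)) dx by parts with u = x, dv = (-12*exp(x)) dx, so v = -12*exp(x): now -3*x**4*log(x)/2 + 3*x**4/8 + 6*x**2*exp(x) - 12*x*exp(x) - 3*x*sin(2*x)/8 - 3*cos(2*x)/16 + ∫(12*exp(x)) dx.
Step 8. Evaluate the standard form: now -3*x**4*log(x)/2 + 3*x**4/8 + 6*x**2*exp(x) - 12*x*exp(x) - 3*x*sin(2*x)/8 + 12*exp(x) - 3*cos(2*x)/16.
Answer: -3*x**4*log(x)/2 + 3*x**4/8 + 6*x**2*exp(x) - 12*x*exp(x) - 3*x*sin(2*x)/8 + 12*exp(x) - 3*cos(2*x)/16.


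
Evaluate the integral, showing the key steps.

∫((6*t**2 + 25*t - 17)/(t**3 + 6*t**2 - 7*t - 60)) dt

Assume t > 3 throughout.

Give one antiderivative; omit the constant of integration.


Step 1. Decompose ∫((6*t**2 + 25*t - 17)/(t**3 + 6*t**2 - 7*t - 60)) dt by partial fractions, (6*t**2 + 25*t - 17)/(t**3 + 6*t**2 - 7*t - 60) = 1/(t + 5) + 3/(t + 4) + 2/(t - 3): now ∫(2/(t - 3)) dt + ∫(3/(t + 4)) dt + ∫(1/(t + 5)) dt.
Step 2. Evaluate the standard form [assuming t > -4]: now 3*log(t + 4) + ∫(2/(t - 3)) dt + ∫(1/(t + 5)) dt.
Step 3. Evaluate the standard form [assuming t > -5]: now 3*log(t + 4) + log(t + 5) + ∫(2/(t - 3)) dt.
Step 4. Evaluate the standard form [assuming t > 3]: now 2*log(t - 3) + 3*log(t + 4) + log(t + 5).
Answer: 2*log(t - 3) + 3*log(t + 4) + log(t + 5).


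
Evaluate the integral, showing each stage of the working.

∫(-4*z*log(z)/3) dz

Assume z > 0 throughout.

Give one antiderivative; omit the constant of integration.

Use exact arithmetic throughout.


Step 1. Integrate ∫(-4*z*log(z)/3) dz by parts with u = log(z), dv = (-4*z/3) dz, so v = -2*z**2/3 [assuming z > 0]: now -2*z**2*log(z)/3 + ∫(2*z/3) dz.
Step 2. Evaluate the standard form: now -2*z**2*log(z)/3 + z**2/3.
Answer: -2*z**2*log(z)/3 + z**2/3.


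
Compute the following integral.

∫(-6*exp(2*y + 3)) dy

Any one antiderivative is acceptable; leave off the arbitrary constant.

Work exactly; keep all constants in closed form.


Answer: -3*exp(2*y + 3).


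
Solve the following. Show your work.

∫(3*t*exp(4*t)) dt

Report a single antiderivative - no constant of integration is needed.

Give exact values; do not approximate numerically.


Step 1. Integrate ∫(3*t*exp(4*t)) dt by parts with u = t, dv = (3*exp(4*t)) dt, so v = 3*exp(4*t)/4: now 3*t*exp(4*t)/4 + ∫(-3*exp(4*t)/4) dt.
Step 2. Evaluate the standard form: now 3*t*exp(4*t)/4 - 3*exp(4*t)/16.
Answer: 3*t*exp(4*t)/4 - 3*exp(4*t)/16.


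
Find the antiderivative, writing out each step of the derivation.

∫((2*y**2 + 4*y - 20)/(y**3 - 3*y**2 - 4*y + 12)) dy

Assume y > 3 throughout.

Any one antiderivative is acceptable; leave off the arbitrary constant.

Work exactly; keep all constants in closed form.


Step 1. Decompose ∫((2*y**2 + 4*y - 20)/(y**3 - 3*y**2 - 4*y + 12)) dy by partial fractions, (2*y**2 + 4*y - 20)/(y**3 - 3*y**2 - 4*y + 12) = -1/(y + 2) + 1/(y - 2) + 2/(y - 3): now ∫(2/(y - 3)) dy + ∫(1/(y - 2)) dy + ∫(-1/(y + 2)) dy.
Step 2. Evaluate the standard form [assuming y > 2]: now log(y - 2) + ∫(2/(y - 3)) dy + ∫(-1/(y + 2)) dy.
Step 3. Evaluate the standard form [assuming y > 3]: now 2*log(y - 3) + log(y - 2) + ∫(-1/(y + 2)) dy.
Step 4. Evaluate the standard form [assuming y > -2]: now 2*log(y - 3) + log(y - 2) - log(y + 2).
Answer: 2*log(y - 3) + log(y - 2) - log(y + 2).


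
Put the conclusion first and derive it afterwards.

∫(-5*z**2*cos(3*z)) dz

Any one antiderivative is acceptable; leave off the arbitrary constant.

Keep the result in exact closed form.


The answer is -5*z**2*sin(3*z)/3 - 10*z*cos(3*z)/9 + 10*sin(3*z)/27.
Step 1. Integrate ∫(-5*z**2*cos(3*z)) dz by parts with u = z**2, dv = (-5*cos(3*z)) dz, so v = -5*sin(3*z)/3: now -5*z**2*sin(3*z)/3 + ∫(10*z*sin(3*z)/3) dz.
Step 2. Integrate ∫(10*z*sin(3*z)/3) dz by parts with u = z, dv = (10*sin(3*z)/3) dz, so v = -10*cos(3*z)/9: now -5*z**2*sin(3*z)/3 - 10*z*cos(3*z)/9 + ∫(10*cos(3*z)/9) dz.
Step 3. Evaluate the standard form: now -5*z**2*sin(3*z)/3 - 10*z*cos(3*z)/9 + 10*sin(3*z)/27.
Answer: -5*z**2*sin(3*z)/3 - 10*z*cos(3*z)/9 + 10*sin(3*z)/27.


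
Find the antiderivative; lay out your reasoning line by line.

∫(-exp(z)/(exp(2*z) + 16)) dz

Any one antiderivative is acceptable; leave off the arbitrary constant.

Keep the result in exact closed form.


Step 1. Substitute u = exp(z), turning ∫(-exp(z)/(exp(2*z) + 16)) dz into ∫(-1/(u**2 + 16)) du: now ∫(-1/(u**2 + 16)) du.
Step 2. Evaluate the standard form: now -atan(u/4)/4.
Step 3. Substitute back u = exp(z): now -atan(exp(z)/4)/4.
Answer: -atan(exp(z)/4)/4.


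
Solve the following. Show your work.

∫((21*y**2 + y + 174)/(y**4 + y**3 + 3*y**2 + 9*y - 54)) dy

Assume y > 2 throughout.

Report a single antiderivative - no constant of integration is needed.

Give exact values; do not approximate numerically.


Step 1. Decompose ∫((21*y**2 + y + 174)/(y**4 + y**3 + 3*y**2 + 9*y - 54)) dy by partial fractions, (21*y**2 + y + 174)/(y**4 + y**3 + 3*y**2 + 9*y - 54) = 1/(y**2 + 9) - 4/(y + 3) + 4/(y - 2): now ∫(4/(y - 2)) dy + ∫(-4/(y + 3)) dy + ∫(1/(y**2 + 9)) dy.
Step 2. Evaluate the standard form [assuming y > 2]: now 4*log(y - 2) + ∫(-4/(y + 3)) dy + ∫(1/(y**2 + 9)) dy.
Step 3. Evaluate the standard form [assuming y > -3]: now 4*log(y - 2) - 4*log(y + 3) + ∫(1/(y**2 + 9)) dy.
Step 4. Evaluate the standard form: now 4*log(y - 2) - 4*log(y + 3) + atan(y/3)/3.
Answer: 4*log(y - 2) - 4*log(y + 3) + atan(y/3)/3.
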